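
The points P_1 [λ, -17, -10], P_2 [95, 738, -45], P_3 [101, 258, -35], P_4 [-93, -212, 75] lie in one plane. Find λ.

66

Coplanarity ⇔ det[P_1P_2; P_1P_3; P_1P_4] = 0.
Expanding, this is linear in λ: (48100)λ + (-3174600) = 0.
So λ = 66.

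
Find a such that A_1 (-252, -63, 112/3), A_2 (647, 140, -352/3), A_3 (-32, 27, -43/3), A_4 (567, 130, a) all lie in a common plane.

Coplanarity ⇔ det[A_1A_2; A_1A_3; A_1A_4] = 0.
Expanding, this is linear in a: (36250)a + (11563750/3) = 0.
So a = -319/3.

-319/3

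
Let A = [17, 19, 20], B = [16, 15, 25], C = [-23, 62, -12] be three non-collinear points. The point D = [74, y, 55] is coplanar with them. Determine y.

-33

A normal to the plane is n = AB × AC = (-87, -232, -203).
D lies in the plane iff n · AD = 0.
This gives (-232)y + (-7656) = 0, so y = -33.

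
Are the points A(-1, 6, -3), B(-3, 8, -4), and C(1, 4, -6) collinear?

AB = (-2, 2, -1), AC = (2, -2, -3).
Comparing components 2 and 3: (2)(-3) − (-1)(-2) = -8 ≠ 0, so AB and AC are not parallel and the points are not collinear.

No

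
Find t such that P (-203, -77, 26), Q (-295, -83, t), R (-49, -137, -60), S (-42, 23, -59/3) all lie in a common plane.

Normal to plane PRS: n = (11340, -20440/3, 25060); plane equation n·X = -3377500/3.
Requiring n·Q = -3377500/3: (25060)t + (-8339380/3) = -3377500/3.
So t = 66.

66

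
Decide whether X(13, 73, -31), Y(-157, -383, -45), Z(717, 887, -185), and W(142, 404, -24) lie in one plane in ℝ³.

The four points are coplanar iff the 3×3 determinant with rows XY, XZ, XW is zero.
Rows: (-170, -456, -14), (704, 814, -154), (129, 331, 7).
Expanding along the first row: (-170)(56672) − (-456)(24794) + (-14)(128018) = -120428.
Nonzero ⇒ not coplanar.

No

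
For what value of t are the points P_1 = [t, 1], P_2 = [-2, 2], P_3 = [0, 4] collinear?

-3

Collinearity: (P_1 − P_2) must be parallel to (P_3 − P_2) = (2, 2).
Cross-multiplying the components: (t − (-2))·(2) = (-1)·(2).
Solving gives t = -3.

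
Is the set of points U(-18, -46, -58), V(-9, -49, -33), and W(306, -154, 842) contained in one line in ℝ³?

UV = (9, -3, 25), UW = (324, -108, 900).
UV × UW = (0, 0, 0).
The cross product vanishes, so the three points are collinear.

Yes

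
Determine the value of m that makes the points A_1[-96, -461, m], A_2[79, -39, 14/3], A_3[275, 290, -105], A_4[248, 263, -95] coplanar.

Coplanarity ⇔ det[A_1A_2; A_1A_3; A_1A_4] = 0.
Expanding, this is linear in m: (-3591)m + (496755) = 0.
So m = 415/3.

415/3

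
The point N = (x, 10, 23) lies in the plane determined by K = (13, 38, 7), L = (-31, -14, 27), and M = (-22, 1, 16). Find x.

-7

A normal to the plane is n = KL × KM = (272, -304, -192).
N lies in the plane iff n · KN = 0.
This gives (272)x + (1904) = 0, so x = -7.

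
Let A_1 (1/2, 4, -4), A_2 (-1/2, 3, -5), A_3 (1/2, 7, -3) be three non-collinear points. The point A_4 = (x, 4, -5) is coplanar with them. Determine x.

-1

A normal to the plane is n = A_1A_2 × A_1A_3 = (2, 1, -3).
A_4 lies in the plane iff n · A_1A_4 = 0.
This gives (2)x + (2) = 0, so x = -1.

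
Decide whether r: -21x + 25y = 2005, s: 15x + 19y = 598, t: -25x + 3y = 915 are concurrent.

No

Lines aᵢx + bᵢy = cᵢ with pairwise distinct directions are concurrent exactly when det[aᵢ bᵢ cᵢ] = 0.
Here the determinant is -1686.
Nonzero, so no common point exists.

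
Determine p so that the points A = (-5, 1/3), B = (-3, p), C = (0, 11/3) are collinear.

5/3

Collinearity: (B − A) must be parallel to (C − A) = (5, 10/3).
Cross-multiplying the components: (p − 1/3)·(5) = (2)·(10/3).
Solving gives p = 5/3.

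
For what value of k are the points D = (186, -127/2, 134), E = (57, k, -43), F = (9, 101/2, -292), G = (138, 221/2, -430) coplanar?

-23

Normal to plane DFG: n = (9828, -79380, -25326); plane equation n·P = 3474954.
Requiring n·E = 3474954: (-79380)k + (1649214) = 3474954.
So k = -23.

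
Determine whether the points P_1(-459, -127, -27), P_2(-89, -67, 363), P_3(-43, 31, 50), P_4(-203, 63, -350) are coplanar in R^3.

Yes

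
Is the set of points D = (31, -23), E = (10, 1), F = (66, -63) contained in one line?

Yes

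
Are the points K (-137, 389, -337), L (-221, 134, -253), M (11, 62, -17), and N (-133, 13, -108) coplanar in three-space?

No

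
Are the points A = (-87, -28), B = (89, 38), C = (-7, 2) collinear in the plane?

Yes

AB = (176, 66), AC = (80, 30).
Twice the signed area of △ABC is (176)(30) − (66)(80) = 0.
The triangle is degenerate (zero area), so the points are collinear.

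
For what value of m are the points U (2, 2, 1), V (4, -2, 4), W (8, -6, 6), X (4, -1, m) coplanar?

3

The points are coplanar iff UV · (UW × UX) = 0.
Expanding, this is linear in m: (8)m + (-24) = 0.
So m = 3.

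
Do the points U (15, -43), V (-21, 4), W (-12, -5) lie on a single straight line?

No

UV = (-36, 47), UW = (-27, 38).
det[UV; UW] = (-36)(38) − (47)(-27) = -99.
The determinant is nonzero, so they are not collinear.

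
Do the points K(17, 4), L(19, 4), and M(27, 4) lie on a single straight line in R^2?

Yes

KL = (2, 0), KM = (10, 0).
det[KL; KM] = (2)(0) − (0)(10) = 0.
The determinant is zero, so the points are collinear.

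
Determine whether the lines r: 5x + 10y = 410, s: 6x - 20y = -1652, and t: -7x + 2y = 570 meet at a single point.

No

Lines aᵢx + bᵢy = cᵢ with pairwise distinct directions are concurrent exactly when det[aᵢ bᵢ cᵢ] = 0.
Here the determinant is -11520.
Nonzero, so no common point exists.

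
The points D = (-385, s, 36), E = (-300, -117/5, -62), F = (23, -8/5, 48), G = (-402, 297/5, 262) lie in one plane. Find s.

13/5

Coplanarity ⇔ det[DE; DF; DG] = 0.
Expanding, this is linear in s: (115872)s + (-1506336/5) = 0.
So s = 13/5.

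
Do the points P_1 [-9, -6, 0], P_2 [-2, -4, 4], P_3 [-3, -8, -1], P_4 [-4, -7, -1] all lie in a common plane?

No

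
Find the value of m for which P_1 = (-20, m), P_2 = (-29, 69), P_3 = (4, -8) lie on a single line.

The three points are collinear iff det[P_1P_2; P_1P_3] = 0.
This determinant is linear in m: (33)m + (-1584) = 0, so m = 48.

48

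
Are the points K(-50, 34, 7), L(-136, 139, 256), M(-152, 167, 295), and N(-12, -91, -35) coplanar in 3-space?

Yes

A normal to the plane through K, L, M is n = KL × KM = (-2877, -630, -728).
The plane has equation n·P = 117334. For N: n·N = 117334.
Equal, so N lies in the plane and all four are coplanar.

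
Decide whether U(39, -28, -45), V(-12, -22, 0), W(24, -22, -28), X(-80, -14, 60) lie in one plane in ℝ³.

The four points are coplanar iff the 3×3 determinant with rows UV, UW, UX is zero.
Rows: (-51, 6, 45), (-15, 6, 17), (-119, 14, 105).
Expanding along the first row: (-51)(392) − (6)(448) + (45)(504) = 0.
Zero determinant ⇒ coplanar.

Yes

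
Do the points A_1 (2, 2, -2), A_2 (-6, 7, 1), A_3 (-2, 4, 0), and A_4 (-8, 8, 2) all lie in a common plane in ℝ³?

Yes

The four points are coplanar iff the 3×3 determinant with rows A_1A_2, A_1A_3, A_1A_4 is zero.
Rows: (-8, 5, 3), (-4, 2, 2), (-10, 6, 4).
Expanding along the first row: (-8)(-4) − (5)(4) + (3)(-4) = 0.
Zero determinant ⇒ coplanar.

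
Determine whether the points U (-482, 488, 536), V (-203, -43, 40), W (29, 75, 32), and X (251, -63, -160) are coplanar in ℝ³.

No

A normal to the plane through U, V, W is n = UV × UW = (62776, -112840, 156114).
The plane has equation n·P = -1646848. For X: n·X = -2112544.
-2112544 ≠ -1646848, so X is off the plane.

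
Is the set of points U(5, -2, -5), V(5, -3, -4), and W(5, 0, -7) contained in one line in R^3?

UV = (0, -1, 1), UW = (0, 2, -2).
Each component of UW is -2 times the corresponding component of UV, so UW = -2·UV and the points are collinear.

Yes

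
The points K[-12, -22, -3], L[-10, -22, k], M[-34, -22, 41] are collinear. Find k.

Direction KM = (-22, 0, 44). From the x-coordinate of L, the parameter along the line is τ = (-10 − (-12))/(-22) = -1/11.
Then k = (-3) + (-1/11)·(44) = -7.

-7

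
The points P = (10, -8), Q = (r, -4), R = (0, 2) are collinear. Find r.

Collinearity: (Q − P) must be parallel to (R − P) = (-10, 10).
Cross-multiplying the components: (r − 10)·(10) = (4)·(-10).
Solving gives r = 6.

6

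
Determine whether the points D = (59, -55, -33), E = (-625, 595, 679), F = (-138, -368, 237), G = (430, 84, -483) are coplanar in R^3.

Yes

With D as base: DE = (-684, 650, 712), DF = (-197, -313, 270), DG = (371, 139, -450).
DF × DG = (103320, 11520, 88740).
DE · (DF × DG) = 0.
The scalar triple product vanishes, so the four points are coplanar.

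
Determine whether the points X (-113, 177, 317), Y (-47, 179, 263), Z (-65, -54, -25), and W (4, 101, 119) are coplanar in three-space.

A normal to the plane through X, Y, Z is n = XY × XZ = (-13158, 19980, -15342).
The plane has equation n·P = 159900. For W: n·W = 139650.
139650 ≠ 159900, so W is off the plane.

No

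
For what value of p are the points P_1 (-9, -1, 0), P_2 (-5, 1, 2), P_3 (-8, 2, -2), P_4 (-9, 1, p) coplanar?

-2

Normal to plane P_1P_2P_3: n = (-10, 10, 10); plane equation n·P = 80.
Requiring n·P_4 = 80: (10)p + (100) = 80.
So p = -2.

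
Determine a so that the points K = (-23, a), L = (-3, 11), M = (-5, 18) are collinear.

Collinearity: (K − L) must be parallel to (M − L) = (-2, 7).
Cross-multiplying the components: (a − 11)·(-2) = (-20)·(7).
Solving gives a = 81.

81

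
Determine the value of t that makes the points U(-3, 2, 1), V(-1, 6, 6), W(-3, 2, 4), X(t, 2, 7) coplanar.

-3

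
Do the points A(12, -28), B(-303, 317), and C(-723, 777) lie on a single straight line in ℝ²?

Yes

AB = (-315, 345), AC = (-735, 805).
Twice the signed area of △ABC is (-315)(805) − (345)(-735) = 0.
The triangle is degenerate (zero area), so the points are collinear.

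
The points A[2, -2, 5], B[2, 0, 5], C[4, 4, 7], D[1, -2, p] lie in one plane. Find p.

4

Normal to plane ABC: n = (4, 0, -4); plane equation n·P = -12.
Requiring n·D = -12: (-4)p + (4) = -12.
So p = 4.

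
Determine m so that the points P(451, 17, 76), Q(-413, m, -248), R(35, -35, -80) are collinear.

-91

Direction PR = (-416, -52, -156). From the x-coordinate of Q, the parameter along the line is τ = (-413 − 451)/(-416) = 27/13.
Then m = 17 + 27/13·(-52) = -91.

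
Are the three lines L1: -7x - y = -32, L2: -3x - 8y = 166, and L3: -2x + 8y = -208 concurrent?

No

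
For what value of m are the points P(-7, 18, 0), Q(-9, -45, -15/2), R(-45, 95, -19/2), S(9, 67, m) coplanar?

25/2

Normal to plane PQR: n = (1176, 266, -2548); plane equation n·X = -3444.
Requiring n·S = -3444: (-2548)m + (28406) = -3444.
So m = 25/2.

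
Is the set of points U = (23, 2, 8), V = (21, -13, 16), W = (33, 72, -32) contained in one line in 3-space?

No

UV = (-2, -15, 8), UW = (10, 70, -40).
UV × UW = (40, 0, 10).
The cross product is nonzero, so the points do not lie on one line.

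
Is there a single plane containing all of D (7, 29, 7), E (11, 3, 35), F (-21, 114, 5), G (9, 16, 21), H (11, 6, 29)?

The plane through D, E, F has normal n = DE × DF = (-2328, -776, -388) and equation n·P = -41516.
Checking the remaining points: n·G = -41516, n·H = -41516.
All equal -41516, so all 5 points lie in one plane.

Yes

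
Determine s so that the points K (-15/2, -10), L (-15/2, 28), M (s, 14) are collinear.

Collinearity: (M − K) must be parallel to (L − K) = (0, 38).
Cross-multiplying the components: (s − (-15/2))·(38) = (24)·(0).
Solving gives s = -15/2.

-15/2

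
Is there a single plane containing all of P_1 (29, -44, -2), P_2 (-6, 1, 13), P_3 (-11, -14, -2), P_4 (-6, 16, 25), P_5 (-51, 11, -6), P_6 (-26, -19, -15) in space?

Yes

The plane through P_1, P_2, P_3 has normal n = P_1P_2 × P_1P_3 = (-450, -600, 750) and equation n·P = 11850.
Checking the remaining points: n·P_4 = 11850, n·P_5 = 11850, n·P_6 = 11850.
All equal 11850, so all 6 points lie in one plane.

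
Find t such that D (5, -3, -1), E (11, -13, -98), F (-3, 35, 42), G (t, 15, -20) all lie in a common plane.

3

Normal to plane DEF: n = (3256, 518, 148); plane equation n·P = 14578.
Requiring n·G = 14578: (3256)t + (4810) = 14578.
So t = 3.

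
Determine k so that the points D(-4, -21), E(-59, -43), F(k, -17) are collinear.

6

Collinearity: (F − D) must be parallel to (E − D) = (-55, -22).
Cross-multiplying the components: (k − (-4))·(-22) = (4)·(-55).
Solving gives k = 6.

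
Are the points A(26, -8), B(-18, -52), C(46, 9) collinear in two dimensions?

No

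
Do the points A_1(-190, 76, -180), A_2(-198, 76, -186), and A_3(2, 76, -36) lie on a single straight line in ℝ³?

Yes

A_1A_2 = (-8, 0, -6), A_1A_3 = (192, 0, 144).
A_1A_2 × A_1A_3 = (0, 0, 0).
The cross product vanishes, so the three points are collinear.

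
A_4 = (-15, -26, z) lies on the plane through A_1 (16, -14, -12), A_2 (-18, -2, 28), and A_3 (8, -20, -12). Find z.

0

Coplanarity requires A_1A_2 · (A_1A_3 × A_1A_4) = 0.
A_1A_2 = (-34, 12, 40), A_1A_3 = (-8, -6, 0); the triple product is linear in z with coefficient 300 and constant term 0.
Setting it to zero: z = 0.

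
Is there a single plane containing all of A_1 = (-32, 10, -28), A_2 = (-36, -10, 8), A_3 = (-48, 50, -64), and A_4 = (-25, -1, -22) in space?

Yes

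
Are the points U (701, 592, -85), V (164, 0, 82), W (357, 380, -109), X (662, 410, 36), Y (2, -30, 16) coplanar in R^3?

Yes

The plane through U, V, W has normal n = UV × UW = (49612, -70336, -89804) and equation n·P = 772440.
Checking the remaining points: n·X = 772440, n·Y = 772440.
All equal 772440, so all 5 points lie in one plane.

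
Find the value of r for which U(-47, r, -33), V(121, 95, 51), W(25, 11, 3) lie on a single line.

Collinearity requires UV × UW = 0; each component is linear in r.
The x-component gives (48)r + (2496) = 0, so r = -52.
The remaining components then also vanish.

-52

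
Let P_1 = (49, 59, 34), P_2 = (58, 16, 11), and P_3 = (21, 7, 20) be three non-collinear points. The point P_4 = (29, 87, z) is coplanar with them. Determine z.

A normal to the plane is n = P_1P_2 × P_1P_3 = (-594, 770, -1672).
P_4 lies in the plane iff n · P_1P_4 = 0.
This gives (-1672)z + (90288) = 0, so z = 54.

54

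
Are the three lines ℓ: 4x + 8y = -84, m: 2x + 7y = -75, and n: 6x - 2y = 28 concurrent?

Yes

Intersecting ℓ and m: solving the 2×2 system gives (x, y) = (1, -11).
Substitute into n: (6)(1) + (-2)(-11) = 28.
This equals 28, so (1, -11) lies on all three lines and they are concurrent.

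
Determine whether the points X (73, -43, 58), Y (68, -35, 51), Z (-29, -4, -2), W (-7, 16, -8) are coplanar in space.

Yes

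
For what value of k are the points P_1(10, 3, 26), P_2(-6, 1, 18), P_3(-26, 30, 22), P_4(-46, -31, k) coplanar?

Coplanarity ⇔ det[P_1P_2; P_1P_3; P_1P_4] = 0.
Expanding, this is linear in k: (-504)k + (-7056) = 0.
So k = -14.

-14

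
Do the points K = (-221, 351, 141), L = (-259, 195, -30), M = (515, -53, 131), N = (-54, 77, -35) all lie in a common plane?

The four points are coplanar iff the 3×3 determinant with rows KL, KM, KN is zero.
Rows: (-38, -156, -171), (736, -404, -10), (167, -274, -176).
Expanding along the first row: (-38)(68364) − (-156)(-127866) + (-171)(-134196) = 402588.
Nonzero ⇒ not coplanar.

No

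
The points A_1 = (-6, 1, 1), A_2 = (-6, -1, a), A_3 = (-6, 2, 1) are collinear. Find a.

1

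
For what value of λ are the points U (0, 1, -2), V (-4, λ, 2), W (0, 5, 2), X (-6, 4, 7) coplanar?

1

The points are coplanar iff UV · (UW × UX) = 0.
Expanding, this is linear in λ: (-24)λ + (24) = 0.
So λ = 1.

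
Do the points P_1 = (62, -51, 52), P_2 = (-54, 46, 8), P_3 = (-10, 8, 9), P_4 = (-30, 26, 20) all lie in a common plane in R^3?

With P_1 as base: P_1P_2 = (-116, 97, -44), P_1P_3 = (-72, 59, -43), P_1P_4 = (-92, 77, -32).
P_1P_3 × P_1P_4 = (1423, 1652, -116).
P_1P_2 · (P_1P_3 × P_1P_4) = 280.
Since 280 ≠ 0, the four points are not coplanar.

No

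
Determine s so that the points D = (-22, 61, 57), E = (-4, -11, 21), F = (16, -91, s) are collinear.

-19

Direction DE = (18, -72, -36). From the x-coordinate of F, the parameter along the line is τ = (16 − (-22))/18 = 19/9.
Then s = 57 + 19/9·(-36) = -19.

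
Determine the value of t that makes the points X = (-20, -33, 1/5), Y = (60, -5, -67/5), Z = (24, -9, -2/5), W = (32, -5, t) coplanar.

-4/5

Normal to plane XYZ: n = (1548/5, -2752/5, 688); plane equation n·P = 60544/5.
Requiring n·W = 60544/5: (688)t + (63296/5) = 60544/5.
So t = -4/5.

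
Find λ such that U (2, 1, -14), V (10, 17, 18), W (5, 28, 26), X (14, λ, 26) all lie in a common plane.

Normal to plane UVW: n = (-224, -224, 168); plane equation n·P = -3024.
Requiring n·X = -3024: (-224)λ + (1232) = -3024.
So λ = 19.

19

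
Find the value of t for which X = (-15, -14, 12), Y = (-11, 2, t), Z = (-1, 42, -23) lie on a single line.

Collinearity requires XY × XZ = 0; each component is linear in t.
The x-component gives (-56)t + (112) = 0, so t = 2.
The remaining components then also vanish.

2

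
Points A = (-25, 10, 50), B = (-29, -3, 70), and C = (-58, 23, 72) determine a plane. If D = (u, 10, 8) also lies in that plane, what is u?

12

The plane through A, B, C has equation −546x − 572y − 481z = -16120.
Substituting D: (-546)u + (-9568) = -16120, so u = 12.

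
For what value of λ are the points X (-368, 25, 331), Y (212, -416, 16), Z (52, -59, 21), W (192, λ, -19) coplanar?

-269

The points are coplanar iff XY · (XZ × XW) = 0.
Expanding, this is linear in λ: (47500)λ + (12777500) = 0.
So λ = -269.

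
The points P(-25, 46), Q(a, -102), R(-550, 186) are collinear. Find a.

Collinearity: (Q − P) must be parallel to (R − P) = (-525, 140).
Cross-multiplying the components: (a − (-25))·(140) = (-148)·(-525).
Solving gives a = 530.

530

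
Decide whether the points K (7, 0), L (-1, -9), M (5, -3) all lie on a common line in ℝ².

No

KL = (-8, -9), KM = (-2, -3).
det[KL; KM] = (-8)(-3) − (-9)(-2) = 6.
The determinant is nonzero, so they are not collinear.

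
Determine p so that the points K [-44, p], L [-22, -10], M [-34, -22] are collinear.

Collinearity: (K − L) must be parallel to (M − L) = (-12, -12).
Cross-multiplying the components: (p − (-10))·(-12) = (-22)·(-12).
Solving gives p = -32.

-32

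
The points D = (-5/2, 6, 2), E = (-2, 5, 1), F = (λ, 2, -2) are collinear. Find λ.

-1/2

Direction DE = (1/2, -1, -1). From the y-coordinate of F, the parameter along the line is τ = (2 − 6)/(-1) = 4.
Then λ = (-5/2) + 4·(1/2) = -1/2.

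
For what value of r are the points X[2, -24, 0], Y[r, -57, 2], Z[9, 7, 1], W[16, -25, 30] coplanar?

-4

Normal to plane XZW: n = (931, -196, -441); plane equation n·P = 6566.
Requiring n·Y = 6566: (931)r + (10290) = 6566.
So r = -4.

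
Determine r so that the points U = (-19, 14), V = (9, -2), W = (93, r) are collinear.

-50

The three points are collinear iff det[UV; UW] = 0.
This determinant is linear in r: (28)r + (1400) = 0, so r = -50.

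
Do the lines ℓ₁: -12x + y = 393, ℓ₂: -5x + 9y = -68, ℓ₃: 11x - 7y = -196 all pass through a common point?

Yes

Intersecting ℓ₁ and ℓ₂: solving the 2×2 system gives (x, y) = (-35, -27).
Substitute into ℓ₃: (11)(-35) + (-7)(-27) = -196.
This equals -196, so (-35, -27) lies on all three lines and they are concurrent.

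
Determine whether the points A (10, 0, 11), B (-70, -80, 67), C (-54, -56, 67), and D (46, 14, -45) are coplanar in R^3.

Yes

The four points are coplanar iff the 3×3 determinant with rows AB, AC, AD is zero.
Rows: (-80, -80, 56), (-64, -56, 56), (36, 14, -56).
Expanding along the first row: (-80)(2352) − (-80)(1568) + (56)(1120) = 0.
Zero determinant ⇒ coplanar.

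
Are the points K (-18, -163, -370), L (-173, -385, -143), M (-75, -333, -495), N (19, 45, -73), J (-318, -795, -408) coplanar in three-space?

No

The plane through K, L, M has normal n = KL × KM = (66340, -32314, 13696) and equation n·P = -994458.
Checking the remaining points: n·N = -1193478, n·J = -994458.
Since n·N = -1193478 ≠ -994458, N is off the plane and the points are not all coplanar.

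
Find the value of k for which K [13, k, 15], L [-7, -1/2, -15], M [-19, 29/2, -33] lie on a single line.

-51/2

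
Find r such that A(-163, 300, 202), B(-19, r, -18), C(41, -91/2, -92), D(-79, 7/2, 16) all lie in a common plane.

Coplanarity ⇔ det[AB; AC; AD] = 0.
Expanding, this is linear in r: (13248)r + (-351072) = 0.
So r = 53/2.

53/2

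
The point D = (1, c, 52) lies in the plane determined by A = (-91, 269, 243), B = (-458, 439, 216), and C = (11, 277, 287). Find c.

The plane through A, B, C has equation 7696x + 13394y − 20276z = -2024418.
Substituting D: (13394)c + (-1046656) = -2024418, so c = -73.

-73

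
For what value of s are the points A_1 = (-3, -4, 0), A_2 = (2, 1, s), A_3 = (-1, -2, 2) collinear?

5

Collinearity requires A_1A_2 × A_1A_3 = 0; each component is linear in s.
The x-component gives (-2)s + (10) = 0, so s = 5.
The remaining components then also vanish.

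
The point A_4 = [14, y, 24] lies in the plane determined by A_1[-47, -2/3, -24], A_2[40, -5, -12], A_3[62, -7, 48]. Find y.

Coplanarity requires A_1A_2 · (A_1A_3 × A_1A_4) = 0.
A_1A_2 = (87, -13/3, 12), A_1A_3 = (109, -19/3, 72); the triple product is linear in y with coefficient -4956 and constant term -21476.
Setting it to zero: y = -13/3.

-13/3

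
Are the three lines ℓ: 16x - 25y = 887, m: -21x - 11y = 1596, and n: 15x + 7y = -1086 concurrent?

Yes

The three lines meet at one point iff the augmented coefficient matrix [aᵢ bᵢ cᵢ] has rank < 3, i.e. its determinant vanishes.
Here the determinant is 0.
It vanishes, so the lines are concurrent at (-43, -63).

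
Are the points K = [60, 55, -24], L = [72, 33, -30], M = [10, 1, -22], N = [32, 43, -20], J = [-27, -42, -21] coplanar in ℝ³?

The plane through K, L, M has normal n = KL × KM = (-368, 276, -1748) and equation n·P = 35052.
Checking the remaining points: n·N = 35052, n·J = 35052.
All equal 35052, so all 5 points lie in one plane.

Yes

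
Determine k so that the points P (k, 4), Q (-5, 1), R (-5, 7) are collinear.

Collinearity: (P − Q) must be parallel to (R − Q) = (0, 6).
Cross-multiplying the components: (k − (-5))·(6) = (3)·(0).
Solving gives k = -5.

-5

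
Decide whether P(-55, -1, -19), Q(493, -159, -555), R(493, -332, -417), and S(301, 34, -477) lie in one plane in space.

With P as base: PQ = (548, -158, -536), PR = (548, -331, -398), PS = (356, 35, -458).
PR × PS = (165528, 109296, 137016).
PQ · (PR × PS) = 0.
The scalar triple product vanishes, so the four points are coplanar.

Yes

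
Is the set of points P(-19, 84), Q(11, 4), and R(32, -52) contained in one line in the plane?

PQ = (30, -80), PR = (51, -136).
Checking proportionality: PR = 17/10·PQ, so the vectors are parallel and the points are collinear.

Yes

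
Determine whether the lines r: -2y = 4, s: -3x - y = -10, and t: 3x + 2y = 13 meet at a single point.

No

Intersecting r and s: solving the 2×2 system gives (x, y) = (4, -2).
Substitute into t: (3)(4) + (2)(-2) = 8.
But t requires 13 ≠ 8, so the three lines have no common point.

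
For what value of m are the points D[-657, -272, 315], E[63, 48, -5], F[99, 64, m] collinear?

-21

Collinearity requires DE × DF = 0; each component is linear in m.
The x-component gives (320)m + (6720) = 0, so m = -21.
The remaining components then also vanish.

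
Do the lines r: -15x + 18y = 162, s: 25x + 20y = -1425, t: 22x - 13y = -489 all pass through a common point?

No

Intersecting r and s: solving the 2×2 system gives (x, y) = (-963/25, -231/10).
Substitute into t: (22)(-963/25) + (-13)(-231/10) = -27357/50.
But t requires -489 ≠ -27357/50, so the three lines have no common point.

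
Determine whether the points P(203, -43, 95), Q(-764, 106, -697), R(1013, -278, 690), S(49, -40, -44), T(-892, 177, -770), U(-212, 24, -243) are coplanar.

Yes

The plane through P, Q, R has normal n = PQ × PR = (-97465, -66155, 106555) and equation n·X = -6818005.
Checking the remaining points: n·S = -6818005, n·T = -6818005, n·U = -6818005.
All equal -6818005, so all 6 points lie in one plane.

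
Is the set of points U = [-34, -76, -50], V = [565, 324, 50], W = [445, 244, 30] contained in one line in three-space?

No

UV = (599, 400, 100), UW = (479, 320, 80).
UV × UW = (0, -20, 80).
The cross product is nonzero, so the points do not lie on one line.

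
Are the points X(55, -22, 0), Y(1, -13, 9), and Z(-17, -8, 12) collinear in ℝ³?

XY = (-54, 9, 9), XZ = (-72, 14, 12).
XY × XZ = (-18, 0, -108).
The cross product is nonzero, so the points do not lie on one line.

No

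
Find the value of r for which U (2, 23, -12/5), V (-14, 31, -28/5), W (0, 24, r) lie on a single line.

-14/5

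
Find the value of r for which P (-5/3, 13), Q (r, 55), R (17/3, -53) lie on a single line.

Collinearity: (Q − P) must be parallel to (R − P) = (22/3, -66).
Cross-multiplying the components: (r − (-5/3))·(-66) = (42)·(22/3).
Solving gives r = -19/3.

-19/3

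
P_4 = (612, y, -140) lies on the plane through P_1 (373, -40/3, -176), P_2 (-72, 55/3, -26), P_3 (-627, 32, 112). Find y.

A normal to the plane is n = P_1P_2 × P_1P_3 = (2320, -21840, 34480/3).
P_4 lies in the plane iff n · P_1P_4 = 0.
This gives (-21840)y + (677040) = 0, so y = 31.

31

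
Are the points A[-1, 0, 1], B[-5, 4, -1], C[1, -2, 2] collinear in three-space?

AB = (-4, 4, -2), AC = (2, -2, 1).
Each component of AC is -1/2 times the corresponding component of AB, so AC = -1/2·AB and the points are collinear.

Yes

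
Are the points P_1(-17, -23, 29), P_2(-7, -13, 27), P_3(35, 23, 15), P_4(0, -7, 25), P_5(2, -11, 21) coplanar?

The plane through P_1, P_2, P_3 has normal n = P_1P_2 × P_1P_3 = (-48, 36, -60) and equation n·P = -1752.
Checking the remaining points: n·P_4 = -1752, n·P_5 = -1752.
All equal -1752, so all 5 points lie in one plane.

Yes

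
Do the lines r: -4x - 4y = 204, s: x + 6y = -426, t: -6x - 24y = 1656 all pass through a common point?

Yes

Intersecting r and s: solving the 2×2 system gives (x, y) = (24, -75).
Substitute into t: (-6)(24) + (-24)(-75) = 1656.
This equals 1656, so (24, -75) lies on all three lines and they are concurrent.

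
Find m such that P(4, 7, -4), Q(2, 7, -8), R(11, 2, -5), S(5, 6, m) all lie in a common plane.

-5

Normal to plane PQR: n = (-20, -30, 10); plane equation n·X = -330.
Requiring n·S = -330: (10)m + (-280) = -330.
So m = -5.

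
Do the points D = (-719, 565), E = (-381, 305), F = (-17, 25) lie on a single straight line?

Yes

DE = (338, -260), DF = (702, -540).
Twice the signed area of △DEF is (338)(-540) − (-260)(702) = 0.
The triangle is degenerate (zero area), so the points are collinear.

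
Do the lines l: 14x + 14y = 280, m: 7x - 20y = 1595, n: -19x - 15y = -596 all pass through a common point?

Intersecting l and m: solving the 2×2 system gives (x, y) = (665/9, -485/9).
Substitute into n: (-19)(665/9) + (-15)(-485/9) = -5360/9.
But n requires -596 ≠ -5360/9, so the three lines have no common point.

No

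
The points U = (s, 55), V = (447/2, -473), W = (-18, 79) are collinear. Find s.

The three points are collinear iff det[UV; UW] = 0.
This determinant is linear in s: (-552)s + (-4140) = 0, so s = -15/2.

-15/2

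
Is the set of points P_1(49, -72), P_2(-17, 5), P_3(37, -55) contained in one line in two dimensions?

P_1P_2 = (-66, 77), P_1P_3 = (-12, 17).
Twice the signed area of △P_1P_2P_3 is (-66)(17) − (77)(-12) = -198.
The area is nonzero, so the three points are not collinear.

No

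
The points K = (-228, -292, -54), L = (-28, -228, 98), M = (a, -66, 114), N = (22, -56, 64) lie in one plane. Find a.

Coplanarity ⇔ det[KL; KM; KN] = 0.
Expanding, this is linear in a: (28320)a + (-2039040) = 0.
So a = 72.

72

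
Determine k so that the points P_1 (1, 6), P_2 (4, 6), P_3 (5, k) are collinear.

Collinearity: (P_3 − P_1) must be parallel to (P_2 − P_1) = (3, 0).
Cross-multiplying the components: (k − 6)·(3) = (4)·(0).
Solving gives k = 6.

6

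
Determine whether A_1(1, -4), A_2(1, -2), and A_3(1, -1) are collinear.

Yes

A_1A_2 = (0, 2), A_1A_3 = (0, 3).
Twice the signed area of △A_1A_2A_3 is (0)(3) − (2)(0) = 0.
The triangle is degenerate (zero area), so the points are collinear.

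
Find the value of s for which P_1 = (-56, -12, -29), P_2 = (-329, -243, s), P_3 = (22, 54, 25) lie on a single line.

Direction P_1P_3 = (78, 66, 54). From the x-coordinate of P_2, the parameter along the line is τ = (-329 − (-56))/78 = -7/2.
Then s = (-29) + (-7/2)·(54) = -218.

-218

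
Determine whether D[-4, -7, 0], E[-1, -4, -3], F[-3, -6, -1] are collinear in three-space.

Yes

DE = (3, 3, -3), DF = (1, 1, -1).
DE × DF = (0, 0, 0).
The cross product vanishes, so the three points are collinear.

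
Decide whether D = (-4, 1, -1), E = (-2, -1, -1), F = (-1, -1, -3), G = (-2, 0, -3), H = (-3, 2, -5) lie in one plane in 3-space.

Yes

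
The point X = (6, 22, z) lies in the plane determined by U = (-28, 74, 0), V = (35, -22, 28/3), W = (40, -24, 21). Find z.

14/3

The plane through U, V, W has equation −(3304/3)x − (2065/3)y + 354z = -60298/3.
Substituting X: (354)z + (-65254/3) = -60298/3, so z = 14/3.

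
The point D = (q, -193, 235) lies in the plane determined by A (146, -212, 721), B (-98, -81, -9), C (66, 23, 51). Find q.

-102

Coplanarity requires AB · (AC × AD) = 0.
AB = (-244, 131, -730), AC = (-80, 235, -670); the triple product is linear in q with coefficient 83780 and constant term 8545560.
Setting it to zero: q = -102.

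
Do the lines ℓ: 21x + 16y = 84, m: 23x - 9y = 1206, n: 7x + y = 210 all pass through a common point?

The three lines meet at one point iff the augmented coefficient matrix [aᵢ bᵢ cᵢ] has rank < 3, i.e. its determinant vanishes.
Here the determinant is 0.
It vanishes, so the lines are concurrent at (36, -42).

Yes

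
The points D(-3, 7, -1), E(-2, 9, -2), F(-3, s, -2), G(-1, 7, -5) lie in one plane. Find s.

Coplanarity ⇔ det[DE; DF; DG] = 0.
Expanding, this is linear in s: (-2)s + (10) = 0.
So s = 5.

5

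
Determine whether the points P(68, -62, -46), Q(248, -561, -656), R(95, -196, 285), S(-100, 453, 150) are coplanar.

A normal to the plane through P, Q, R is n = PQ × PR = (-246909, -76050, -10647).
The plane has equation n·X = -11584950. For S: n·S = -11356800.
-11356800 ≠ -11584950, so S is off the plane.

No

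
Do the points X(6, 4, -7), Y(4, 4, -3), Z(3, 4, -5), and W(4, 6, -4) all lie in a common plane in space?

The four points are coplanar iff the 3×3 determinant with rows XY, XZ, XW is zero.
Rows: (-2, 0, 4), (-3, 0, 2), (-2, 2, 3).
Expanding along the first row: (-2)(-4) − (0)(-5) + (4)(-6) = -16.
Nonzero ⇒ not coplanar.

No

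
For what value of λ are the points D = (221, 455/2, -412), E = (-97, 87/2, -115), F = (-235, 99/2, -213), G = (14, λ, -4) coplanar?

53/2

Coplanarity ⇔ det[DE; DF; DG] = 0.
Expanding, this is linear in λ: (-72150)λ + (1911975) = 0.
So λ = 53/2.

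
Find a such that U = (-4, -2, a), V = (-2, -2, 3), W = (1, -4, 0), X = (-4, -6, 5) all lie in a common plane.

5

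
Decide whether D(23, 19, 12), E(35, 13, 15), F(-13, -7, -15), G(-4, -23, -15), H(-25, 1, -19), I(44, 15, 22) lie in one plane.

No

The plane through D, E, F has normal n = DE × DF = (240, 216, -528) and equation n·P = 3288.
Checking the remaining points: n·G = 1992, n·H = 4248, n·I = 2184.
Since n·G = 1992 ≠ 3288, G is off the plane and the points are not all coplanar.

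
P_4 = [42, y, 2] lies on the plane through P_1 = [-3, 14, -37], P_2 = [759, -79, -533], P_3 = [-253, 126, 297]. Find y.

Coplanarity requires P_1P_2 · (P_1P_3 × P_1P_4) = 0.
P_1P_2 = (762, -93, -496), P_1P_3 = (-250, 112, 334); the triple product is linear in y with coefficient -130508 and constant term 5350828.
Setting it to zero: y = 41.

41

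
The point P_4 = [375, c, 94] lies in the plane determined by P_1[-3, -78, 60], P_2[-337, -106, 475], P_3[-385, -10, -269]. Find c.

-109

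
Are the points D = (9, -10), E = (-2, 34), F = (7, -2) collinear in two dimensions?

Yes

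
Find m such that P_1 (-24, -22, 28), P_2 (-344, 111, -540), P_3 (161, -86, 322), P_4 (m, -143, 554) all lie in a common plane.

Normal to plane P_1P_2P_3: n = (2750, -11000, -4125); plane equation n·P = 60500.
Requiring n·P_4 = 60500: (2750)m + (-712250) = 60500.
So m = 281.

281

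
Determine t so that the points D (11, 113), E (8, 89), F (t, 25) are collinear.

The three points are collinear iff det[DE; DF] = 0.
This determinant is linear in t: (24)t + (0) = 0, so t = 0.

0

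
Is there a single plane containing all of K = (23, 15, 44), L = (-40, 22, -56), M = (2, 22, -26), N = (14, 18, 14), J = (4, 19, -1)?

The plane through K, L, M has normal n = KL × KM = (210, -2310, -294) and equation n·P = -42756.
Checking the remaining points: n·N = -42756, n·J = -42756.
All equal -42756, so all 5 points lie in one plane.

Yes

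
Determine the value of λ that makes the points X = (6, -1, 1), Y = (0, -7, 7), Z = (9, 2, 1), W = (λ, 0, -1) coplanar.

7

The points are coplanar iff XY · (XZ × XW) = 0.
Expanding, this is linear in λ: (-18)λ + (126) = 0.
So λ = 7.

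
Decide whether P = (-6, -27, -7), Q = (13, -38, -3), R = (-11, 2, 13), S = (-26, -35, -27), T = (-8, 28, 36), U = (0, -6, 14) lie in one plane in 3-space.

Yes

The plane through P, Q, R has normal n = PQ × PR = (-336, -400, 496) and equation n·X = 9344.
Checking the remaining points: n·S = 9344, n·T = 9344, n·U = 9344.
All equal 9344, so all 6 points lie in one plane.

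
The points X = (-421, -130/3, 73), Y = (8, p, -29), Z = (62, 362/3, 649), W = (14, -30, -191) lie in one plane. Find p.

-3

Normal to plane XZW: n = (-50976, 378072, -64900); plane equation n·P = 340076.
Requiring n·Y = 340076: (378072)p + (1474292) = 340076.
So p = -3.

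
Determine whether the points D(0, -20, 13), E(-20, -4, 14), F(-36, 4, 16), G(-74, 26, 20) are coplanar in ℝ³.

A normal to the plane through D, E, F is n = DE × DF = (24, 24, 96).
The plane has equation n·P = 768. For G: n·G = 768.
Equal, so G lies in the plane and all four are coplanar.

Yes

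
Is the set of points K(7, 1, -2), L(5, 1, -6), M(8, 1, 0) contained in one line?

Yes

KL = (-2, 0, -4), KM = (1, 0, 2).
KL × KM = (0, 0, 0).
The cross product vanishes, so the three points are collinear.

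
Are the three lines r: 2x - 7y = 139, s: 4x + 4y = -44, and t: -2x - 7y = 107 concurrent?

Lines aᵢx + bᵢy = cᵢ with pairwise distinct directions are concurrent exactly when det[aᵢ bᵢ cᵢ] = 0.
Here the determinant is -160.
Nonzero, so no common point exists.

No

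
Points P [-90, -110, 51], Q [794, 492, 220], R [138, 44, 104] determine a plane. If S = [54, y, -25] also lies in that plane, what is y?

2

A normal to the plane is n = PQ × PR = (5880, -8320, -1120).
S lies in the plane iff n · PS = 0.
This gives (-8320)y + (16640) = 0, so y = 2.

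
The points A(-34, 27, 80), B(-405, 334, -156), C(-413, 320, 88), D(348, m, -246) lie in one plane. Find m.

-242

Coplanarity ⇔ det[AB; AC; AD] = 0.
Expanding, this is linear in m: (92412)m + (22363704) = 0.
So m = -242.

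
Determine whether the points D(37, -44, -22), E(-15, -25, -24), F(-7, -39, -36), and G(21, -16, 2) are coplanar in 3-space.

Yes

A normal to the plane through D, E, F is n = DE × DF = (-256, -640, 576).
The plane has equation n·P = 6016. For G: n·G = 6016.
Equal, so G lies in the plane and all four are coplanar.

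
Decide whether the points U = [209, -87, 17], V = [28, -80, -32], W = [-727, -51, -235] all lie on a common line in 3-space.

No

UV = (-181, 7, -49), UW = (-936, 36, -252).
Comparing components 3 and 1: (-49)(-936) − (-181)(-252) = 252 ≠ 0, so UV and UW are not parallel and the points are not collinear.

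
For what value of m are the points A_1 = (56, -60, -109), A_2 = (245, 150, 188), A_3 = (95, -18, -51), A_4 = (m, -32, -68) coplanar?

The points are coplanar iff A_1A_2 · (A_1A_3 × A_1A_4) = 0.
Expanding, this is linear in m: (-294)m + (23520) = 0.
So m = 80.

80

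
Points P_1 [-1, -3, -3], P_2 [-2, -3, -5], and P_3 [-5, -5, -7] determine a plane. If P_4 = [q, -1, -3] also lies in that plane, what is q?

1

Coplanarity requires P_1P_2 · (P_1P_3 × P_1P_4) = 0.
P_1P_2 = (-1, 0, -2), P_1P_3 = (-4, -2, -4); the triple product is linear in q with coefficient -4 and constant term 4.
Setting it to zero: q = 1.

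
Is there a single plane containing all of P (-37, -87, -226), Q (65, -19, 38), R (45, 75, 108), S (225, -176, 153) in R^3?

A normal to the plane through P, Q, R is n = PQ × PR = (-20056, -12420, 10948).
The plane has equation n·X = -651636. For S: n·S = -651636.
Equal, so S lies in the plane and all four are coplanar.

Yes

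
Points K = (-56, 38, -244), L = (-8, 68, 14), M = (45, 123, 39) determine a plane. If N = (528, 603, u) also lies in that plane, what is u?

519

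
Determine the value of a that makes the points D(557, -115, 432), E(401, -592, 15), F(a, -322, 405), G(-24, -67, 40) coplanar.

701

Coplanarity ⇔ det[DE; DF; DG] = 0.
Expanding, this is linear in a: (-207000)a + (145107000) = 0.
So a = 701.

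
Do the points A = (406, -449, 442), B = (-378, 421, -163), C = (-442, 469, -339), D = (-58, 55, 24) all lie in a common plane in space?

Yes

A normal to the plane through A, B, C is n = AB × AC = (-124080, -99264, 18048).
The plane has equation n·P = 2170272. For D: n·D = 2170272.
Equal, so D lies in the plane and all four are coplanar.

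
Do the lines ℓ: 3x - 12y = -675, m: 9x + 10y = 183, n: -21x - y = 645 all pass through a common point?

Yes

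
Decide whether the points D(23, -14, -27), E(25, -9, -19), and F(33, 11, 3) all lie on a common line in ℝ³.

No

DE = (2, 5, 8), DF = (10, 25, 30).
Comparing components 2 and 3: (5)(30) − (8)(25) = -50 ≠ 0, so DE and DF are not parallel and the points are not collinear.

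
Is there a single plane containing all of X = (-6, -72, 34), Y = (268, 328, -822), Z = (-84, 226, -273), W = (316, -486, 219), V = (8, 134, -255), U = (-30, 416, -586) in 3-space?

No

The plane through X, Y, Z has normal n = XY × XZ = (132288, 150886, 112852) and equation n·P = -7820552.
Checking the remaining points: n·W = -6813000, n·V = -7500232, n·U = -7331336.
Since n·W = -6813000 ≠ -7820552, W is off the plane and the points are not all coplanar.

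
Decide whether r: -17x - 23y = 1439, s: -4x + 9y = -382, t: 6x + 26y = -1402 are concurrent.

Yes

Intersecting r and s: solving the 2×2 system gives (x, y) = (-17, -50).
Substitute into t: (6)(-17) + (26)(-50) = -1402.
This equals -1402, so (-17, -50) lies on all three lines and they are concurrent.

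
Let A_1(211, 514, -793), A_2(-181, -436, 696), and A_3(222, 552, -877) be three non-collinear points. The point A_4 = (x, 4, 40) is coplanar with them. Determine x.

7

A normal to the plane is n = A_1A_2 × A_1A_3 = (23218, -16549, -4446).
A_4 lies in the plane iff n · A_1A_4 = 0.
This gives (23218)x + (-162526) = 0, so x = 7.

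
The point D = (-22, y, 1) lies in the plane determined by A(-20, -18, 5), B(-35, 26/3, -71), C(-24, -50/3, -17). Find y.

6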